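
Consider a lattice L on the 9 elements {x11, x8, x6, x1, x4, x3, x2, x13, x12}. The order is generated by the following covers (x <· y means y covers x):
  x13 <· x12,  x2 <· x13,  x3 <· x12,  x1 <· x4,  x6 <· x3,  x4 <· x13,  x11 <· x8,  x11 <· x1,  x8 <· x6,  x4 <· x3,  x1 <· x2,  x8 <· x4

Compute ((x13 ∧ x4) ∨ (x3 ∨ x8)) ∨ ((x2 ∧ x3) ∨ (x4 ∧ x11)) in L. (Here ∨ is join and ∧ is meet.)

x13 ∧ x4 = x4
x3 ∨ x8 = x3
x4 ∨ x3 = x3
x2 ∧ x3 = x1
x4 ∧ x11 = x11
x1 ∨ x11 = x1
x3 ∨ x1 = x3

x3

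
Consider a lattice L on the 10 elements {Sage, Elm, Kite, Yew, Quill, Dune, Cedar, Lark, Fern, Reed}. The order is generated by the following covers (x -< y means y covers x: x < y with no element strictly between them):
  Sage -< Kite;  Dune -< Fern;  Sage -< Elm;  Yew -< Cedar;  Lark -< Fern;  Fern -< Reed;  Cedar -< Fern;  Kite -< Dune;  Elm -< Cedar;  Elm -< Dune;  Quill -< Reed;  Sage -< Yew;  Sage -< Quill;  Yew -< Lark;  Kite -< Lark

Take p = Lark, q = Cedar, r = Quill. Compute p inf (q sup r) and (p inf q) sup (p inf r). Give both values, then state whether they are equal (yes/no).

q sup r = Reed, so p inf (q sup r) = Lark inf Reed = Lark.
p inf q = Yew and p inf r = Sage, so (p inf q) sup (p inf r) = Yew sup Sage = Yew.
Equal: no.

Lark; Yew; no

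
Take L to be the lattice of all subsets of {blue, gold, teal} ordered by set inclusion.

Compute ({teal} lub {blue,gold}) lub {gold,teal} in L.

{blue,gold,teal}

{teal} ∨ {blue,gold} = {blue,gold,teal}
{blue,gold,teal} ∨ {gold,teal} = {blue,gold,teal}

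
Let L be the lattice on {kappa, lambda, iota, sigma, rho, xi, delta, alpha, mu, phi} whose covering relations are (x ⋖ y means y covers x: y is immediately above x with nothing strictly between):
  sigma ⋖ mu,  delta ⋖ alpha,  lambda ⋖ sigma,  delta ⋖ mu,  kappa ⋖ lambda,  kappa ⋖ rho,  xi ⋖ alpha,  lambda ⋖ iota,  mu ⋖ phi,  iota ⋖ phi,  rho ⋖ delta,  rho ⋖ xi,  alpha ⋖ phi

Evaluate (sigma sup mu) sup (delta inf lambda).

mu

sigma ∨ mu = mu
delta ∧ lambda = kappa
mu ∨ kappa = mu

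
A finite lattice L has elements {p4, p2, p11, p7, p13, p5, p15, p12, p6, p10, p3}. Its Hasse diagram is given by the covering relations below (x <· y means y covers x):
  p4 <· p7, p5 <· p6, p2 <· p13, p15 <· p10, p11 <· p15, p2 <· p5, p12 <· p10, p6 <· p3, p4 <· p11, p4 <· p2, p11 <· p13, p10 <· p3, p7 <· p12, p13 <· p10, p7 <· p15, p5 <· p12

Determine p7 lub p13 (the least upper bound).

Common upper bounds of {p7, p13}: p10, p3.
The least among these is p10.

p10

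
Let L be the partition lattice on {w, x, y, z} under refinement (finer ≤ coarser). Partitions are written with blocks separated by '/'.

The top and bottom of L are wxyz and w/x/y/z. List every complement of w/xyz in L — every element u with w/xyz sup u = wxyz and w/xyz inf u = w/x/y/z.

Need u with w/xyz ∨ u = wxyz and w/xyz ∧ u = w/x/y/z.
Checking each element gives: wx/y/z, wy/x/z, wz/x/y.

wx/y/z, wy/x/z, wz/x/y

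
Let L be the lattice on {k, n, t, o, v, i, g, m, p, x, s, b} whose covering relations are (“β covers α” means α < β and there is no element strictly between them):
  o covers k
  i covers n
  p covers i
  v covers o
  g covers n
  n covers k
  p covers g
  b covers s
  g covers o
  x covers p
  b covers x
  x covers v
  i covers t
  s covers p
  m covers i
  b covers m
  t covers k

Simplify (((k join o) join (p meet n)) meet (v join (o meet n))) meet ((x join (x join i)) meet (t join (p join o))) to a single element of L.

k ∨ o = o
p ∧ n = n
o ∨ n = g
o ∧ n = k
v ∨ k = v
g ∧ v = o
x ∨ i = x
x ∨ x = x
p ∨ o = p
t ∨ p = p
x ∧ p = p
o ∧ p = o

o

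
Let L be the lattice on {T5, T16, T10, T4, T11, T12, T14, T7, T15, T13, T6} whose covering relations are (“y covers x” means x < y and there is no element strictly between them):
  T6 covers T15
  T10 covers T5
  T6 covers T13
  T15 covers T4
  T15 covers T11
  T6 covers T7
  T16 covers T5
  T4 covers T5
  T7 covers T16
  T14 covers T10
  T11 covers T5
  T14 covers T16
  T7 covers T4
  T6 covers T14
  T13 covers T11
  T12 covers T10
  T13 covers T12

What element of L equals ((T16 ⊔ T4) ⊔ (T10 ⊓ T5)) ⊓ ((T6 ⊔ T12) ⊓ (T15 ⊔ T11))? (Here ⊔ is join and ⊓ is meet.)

T16 ∨ T4 = T7
T10 ∧ T5 = T5
T7 ∨ T5 = T7
T6 ∨ T12 = T6
T15 ∨ T11 = T15
T6 ∧ T15 = T15
T7 ∧ T15 = T4

T4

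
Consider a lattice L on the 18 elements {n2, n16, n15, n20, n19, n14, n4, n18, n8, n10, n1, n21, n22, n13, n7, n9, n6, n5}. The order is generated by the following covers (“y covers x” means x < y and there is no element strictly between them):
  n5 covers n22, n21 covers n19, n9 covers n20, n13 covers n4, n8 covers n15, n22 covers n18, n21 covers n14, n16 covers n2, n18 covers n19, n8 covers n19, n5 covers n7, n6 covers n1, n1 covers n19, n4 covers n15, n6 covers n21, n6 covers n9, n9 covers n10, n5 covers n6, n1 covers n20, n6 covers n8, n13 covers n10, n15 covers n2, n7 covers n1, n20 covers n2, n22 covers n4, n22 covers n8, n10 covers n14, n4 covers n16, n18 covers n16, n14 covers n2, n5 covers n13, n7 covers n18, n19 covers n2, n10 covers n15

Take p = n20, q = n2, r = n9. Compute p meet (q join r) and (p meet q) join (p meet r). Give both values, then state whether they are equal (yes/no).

q join r = n9, so p meet (q join r) = n20 meet n9 = n20.
p meet q = n2 and p meet r = n20, so (p meet q) join (p meet r) = n2 join n20 = n20.
Equal: yes.

n20; n20; yes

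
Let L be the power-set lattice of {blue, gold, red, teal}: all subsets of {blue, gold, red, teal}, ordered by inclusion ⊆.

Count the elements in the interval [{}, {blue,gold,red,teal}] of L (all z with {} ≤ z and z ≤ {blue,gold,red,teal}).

16

The interval [{}, {blue,gold,red,teal}] = {{blue,gold,red,teal}, {blue,gold,red}, {blue,gold,teal}, {blue,gold}, {blue,red,teal}, {blue,red}, {blue,teal}, {blue}, {gold,red,teal}, {gold,red}, {gold,teal}, {gold}, {red,teal}, {red}, {teal}, {}}, which has 16 elements.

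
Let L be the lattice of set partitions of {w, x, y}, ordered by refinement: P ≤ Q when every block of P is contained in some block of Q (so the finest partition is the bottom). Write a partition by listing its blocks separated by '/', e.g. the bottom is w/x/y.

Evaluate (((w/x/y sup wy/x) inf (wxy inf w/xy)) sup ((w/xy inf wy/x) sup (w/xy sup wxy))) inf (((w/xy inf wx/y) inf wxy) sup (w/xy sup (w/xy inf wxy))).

w/x/y ∨ wy/x = wy/x
wxy ∧ w/xy = w/xy
wy/x ∧ w/xy = w/x/y
w/xy ∧ wy/x = w/x/y
w/xy ∨ wxy = wxy
w/x/y ∨ wxy = wxy
w/x/y ∨ wxy = wxy
w/xy ∧ wx/y = w/x/y
w/x/y ∧ wxy = w/x/y
w/xy ∧ wxy = w/xy
w/xy ∨ w/xy = w/xy
w/x/y ∨ w/xy = w/xy
wxy ∧ w/xy = w/xy

w/xy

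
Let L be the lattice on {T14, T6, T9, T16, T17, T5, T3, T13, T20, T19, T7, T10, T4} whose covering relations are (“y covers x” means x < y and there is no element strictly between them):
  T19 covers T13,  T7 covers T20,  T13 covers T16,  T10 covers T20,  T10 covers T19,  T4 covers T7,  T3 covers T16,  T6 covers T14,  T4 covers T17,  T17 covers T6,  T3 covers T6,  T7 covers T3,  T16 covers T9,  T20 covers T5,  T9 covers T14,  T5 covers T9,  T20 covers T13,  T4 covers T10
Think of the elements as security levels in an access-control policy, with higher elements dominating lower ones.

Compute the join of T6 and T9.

Common upper bounds of {T6, T9}: T3, T4, T7.
The least among these is T3.

T3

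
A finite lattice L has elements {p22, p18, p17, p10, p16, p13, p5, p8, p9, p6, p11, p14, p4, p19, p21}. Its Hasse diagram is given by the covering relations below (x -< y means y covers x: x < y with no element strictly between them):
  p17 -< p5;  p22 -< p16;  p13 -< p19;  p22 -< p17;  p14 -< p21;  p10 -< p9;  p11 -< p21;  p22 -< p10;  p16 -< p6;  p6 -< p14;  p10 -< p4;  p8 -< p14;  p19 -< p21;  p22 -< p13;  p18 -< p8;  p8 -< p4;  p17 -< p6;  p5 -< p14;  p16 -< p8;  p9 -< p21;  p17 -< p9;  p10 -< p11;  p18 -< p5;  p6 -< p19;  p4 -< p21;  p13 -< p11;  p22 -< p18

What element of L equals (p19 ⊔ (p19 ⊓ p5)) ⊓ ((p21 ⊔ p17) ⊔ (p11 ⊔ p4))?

p19

p19 ∧ p5 = p17
p19 ∨ p17 = p19
p21 ∨ p17 = p21
p11 ∨ p4 = p21
p21 ∨ p21 = p21
p19 ∧ p21 = p19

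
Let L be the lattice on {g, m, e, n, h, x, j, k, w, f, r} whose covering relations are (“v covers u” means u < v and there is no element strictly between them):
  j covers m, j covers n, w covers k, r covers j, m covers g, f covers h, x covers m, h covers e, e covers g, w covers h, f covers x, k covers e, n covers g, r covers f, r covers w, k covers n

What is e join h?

Common upper bounds of {e, h}: f, h, r, w.
The least among these is h.

h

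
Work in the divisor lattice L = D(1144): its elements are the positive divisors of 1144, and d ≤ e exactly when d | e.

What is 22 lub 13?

In the divisibility order, the join is the least common multiple: lcm(22, 13) = 286.

286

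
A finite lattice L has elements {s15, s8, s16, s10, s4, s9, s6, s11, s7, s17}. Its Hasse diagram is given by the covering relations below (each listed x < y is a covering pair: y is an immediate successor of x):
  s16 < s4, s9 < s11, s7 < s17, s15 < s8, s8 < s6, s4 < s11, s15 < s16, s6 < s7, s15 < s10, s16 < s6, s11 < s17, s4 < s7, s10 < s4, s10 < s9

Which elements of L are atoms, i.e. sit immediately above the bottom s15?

The atoms are exactly the elements that cover s15: s10, s16, s8.

s10, s16, s8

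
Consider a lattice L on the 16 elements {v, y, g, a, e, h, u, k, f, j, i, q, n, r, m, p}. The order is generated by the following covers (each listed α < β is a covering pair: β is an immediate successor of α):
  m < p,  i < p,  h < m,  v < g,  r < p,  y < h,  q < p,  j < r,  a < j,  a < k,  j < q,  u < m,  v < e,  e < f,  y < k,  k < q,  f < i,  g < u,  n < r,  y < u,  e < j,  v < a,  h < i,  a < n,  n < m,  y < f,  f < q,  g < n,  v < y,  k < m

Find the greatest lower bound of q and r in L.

Common lower bounds of {q, r}: a, e, j, v.
The greatest among these is j.

j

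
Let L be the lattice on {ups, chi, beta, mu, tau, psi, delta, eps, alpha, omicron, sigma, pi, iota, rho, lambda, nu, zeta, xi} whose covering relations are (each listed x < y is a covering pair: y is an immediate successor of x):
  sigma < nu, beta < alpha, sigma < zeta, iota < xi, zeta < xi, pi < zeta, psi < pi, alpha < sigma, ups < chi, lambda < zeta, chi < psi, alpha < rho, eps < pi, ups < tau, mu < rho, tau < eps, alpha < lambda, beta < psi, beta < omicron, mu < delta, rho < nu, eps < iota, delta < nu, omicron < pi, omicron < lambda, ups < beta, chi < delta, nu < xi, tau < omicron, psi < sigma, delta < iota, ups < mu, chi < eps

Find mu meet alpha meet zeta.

ups

Common lower bounds of {mu, alpha, zeta}: ups.
The greatest among these is ups.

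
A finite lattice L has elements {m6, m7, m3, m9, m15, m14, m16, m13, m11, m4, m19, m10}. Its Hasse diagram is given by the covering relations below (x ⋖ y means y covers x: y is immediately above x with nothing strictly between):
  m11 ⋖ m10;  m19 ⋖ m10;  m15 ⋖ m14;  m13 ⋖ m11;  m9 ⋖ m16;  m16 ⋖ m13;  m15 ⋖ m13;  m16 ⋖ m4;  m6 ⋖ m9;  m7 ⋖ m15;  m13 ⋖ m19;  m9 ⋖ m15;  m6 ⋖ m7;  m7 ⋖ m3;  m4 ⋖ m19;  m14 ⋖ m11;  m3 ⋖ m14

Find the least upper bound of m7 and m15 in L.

m15

Common upper bounds of {m7, m15}: m10, m11, m13, m14, m15, m19.
The least among these is m15.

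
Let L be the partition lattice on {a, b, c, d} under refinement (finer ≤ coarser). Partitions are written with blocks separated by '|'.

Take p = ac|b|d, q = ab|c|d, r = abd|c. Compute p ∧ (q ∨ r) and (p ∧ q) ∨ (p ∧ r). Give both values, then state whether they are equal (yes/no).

a|b|c|d; a|b|c|d; yes

q ∨ r = abd|c, so p ∧ (q ∨ r) = ac|b|d ∧ abd|c = a|b|c|d.
p ∧ q = a|b|c|d and p ∧ r = a|b|c|d, so (p ∧ q) ∨ (p ∧ r) = a|b|c|d ∨ a|b|c|d = a|b|c|d.
Equal: yes.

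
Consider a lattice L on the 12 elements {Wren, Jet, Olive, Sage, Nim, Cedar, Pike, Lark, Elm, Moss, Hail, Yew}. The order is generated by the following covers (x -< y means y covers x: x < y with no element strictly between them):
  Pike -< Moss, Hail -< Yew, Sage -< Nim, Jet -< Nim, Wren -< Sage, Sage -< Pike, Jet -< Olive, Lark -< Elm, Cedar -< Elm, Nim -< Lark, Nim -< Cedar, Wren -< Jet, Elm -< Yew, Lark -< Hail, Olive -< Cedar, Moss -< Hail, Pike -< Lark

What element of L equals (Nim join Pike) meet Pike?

Pike

Nim ∨ Pike = Lark
Lark ∧ Pike = Pike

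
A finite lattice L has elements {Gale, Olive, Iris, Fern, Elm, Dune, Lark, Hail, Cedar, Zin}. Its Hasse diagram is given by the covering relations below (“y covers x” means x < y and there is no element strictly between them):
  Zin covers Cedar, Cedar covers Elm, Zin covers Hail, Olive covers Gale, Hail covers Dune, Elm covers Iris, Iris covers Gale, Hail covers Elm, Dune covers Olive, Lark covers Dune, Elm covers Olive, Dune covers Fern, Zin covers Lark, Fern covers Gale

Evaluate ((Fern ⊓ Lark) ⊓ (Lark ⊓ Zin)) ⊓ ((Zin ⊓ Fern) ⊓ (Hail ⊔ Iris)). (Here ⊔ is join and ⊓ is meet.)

Fern

Fern ∧ Lark = Fern
Lark ∧ Zin = Lark
Fern ∧ Lark = Fern
Zin ∧ Fern = Fern
Hail ∨ Iris = Hail
Fern ∧ Hail = Fern
Fern ∧ Fern = Fern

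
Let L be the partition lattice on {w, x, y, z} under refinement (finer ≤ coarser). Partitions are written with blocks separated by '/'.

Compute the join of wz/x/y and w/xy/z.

The join of wz/x/y and w/xy/z merges any blocks that overlap across the partitions, giving wz/xy.

wz/xy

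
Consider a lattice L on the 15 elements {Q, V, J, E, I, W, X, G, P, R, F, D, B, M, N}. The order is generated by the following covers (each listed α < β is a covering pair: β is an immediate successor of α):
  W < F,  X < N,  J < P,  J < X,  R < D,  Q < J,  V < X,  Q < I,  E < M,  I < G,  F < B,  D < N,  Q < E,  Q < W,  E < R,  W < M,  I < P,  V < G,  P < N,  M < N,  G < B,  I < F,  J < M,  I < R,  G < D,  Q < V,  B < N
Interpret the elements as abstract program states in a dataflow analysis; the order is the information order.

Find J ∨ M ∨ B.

Common upper bounds of {J, M, B}: N.
The least among these is N.

N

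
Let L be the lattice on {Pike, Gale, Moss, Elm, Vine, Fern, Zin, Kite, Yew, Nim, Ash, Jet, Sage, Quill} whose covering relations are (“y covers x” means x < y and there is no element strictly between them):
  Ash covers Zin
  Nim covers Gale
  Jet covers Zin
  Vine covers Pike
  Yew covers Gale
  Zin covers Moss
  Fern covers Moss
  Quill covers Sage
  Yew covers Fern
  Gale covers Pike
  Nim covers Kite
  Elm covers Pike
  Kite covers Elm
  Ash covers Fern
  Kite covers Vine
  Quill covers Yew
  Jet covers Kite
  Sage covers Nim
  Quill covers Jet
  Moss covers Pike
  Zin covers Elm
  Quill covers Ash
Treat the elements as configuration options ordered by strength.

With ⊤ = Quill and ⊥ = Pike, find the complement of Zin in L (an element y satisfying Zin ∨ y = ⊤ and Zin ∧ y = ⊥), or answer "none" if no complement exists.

Need y with Zin ∨ y = Quill and Zin ∧ y = Pike.
Checking each element gives: Gale.

Gale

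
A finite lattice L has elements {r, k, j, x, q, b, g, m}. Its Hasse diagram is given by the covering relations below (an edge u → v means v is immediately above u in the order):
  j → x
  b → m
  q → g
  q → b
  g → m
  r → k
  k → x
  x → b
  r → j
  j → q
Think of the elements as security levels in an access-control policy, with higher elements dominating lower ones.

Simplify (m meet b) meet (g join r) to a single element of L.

m ∧ b = b
g ∨ r = g
b ∧ g = q

q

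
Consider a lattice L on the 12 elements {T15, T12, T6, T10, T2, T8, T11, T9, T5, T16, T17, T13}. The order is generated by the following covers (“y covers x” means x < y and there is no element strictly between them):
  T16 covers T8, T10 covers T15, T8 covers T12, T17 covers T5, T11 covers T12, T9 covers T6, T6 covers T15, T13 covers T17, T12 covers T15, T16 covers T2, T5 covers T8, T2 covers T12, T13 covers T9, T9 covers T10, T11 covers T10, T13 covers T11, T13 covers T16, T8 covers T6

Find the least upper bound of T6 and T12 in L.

T8

Common upper bounds of {T6, T12}: T13, T16, T17, T5, T8.
The least among these is T8.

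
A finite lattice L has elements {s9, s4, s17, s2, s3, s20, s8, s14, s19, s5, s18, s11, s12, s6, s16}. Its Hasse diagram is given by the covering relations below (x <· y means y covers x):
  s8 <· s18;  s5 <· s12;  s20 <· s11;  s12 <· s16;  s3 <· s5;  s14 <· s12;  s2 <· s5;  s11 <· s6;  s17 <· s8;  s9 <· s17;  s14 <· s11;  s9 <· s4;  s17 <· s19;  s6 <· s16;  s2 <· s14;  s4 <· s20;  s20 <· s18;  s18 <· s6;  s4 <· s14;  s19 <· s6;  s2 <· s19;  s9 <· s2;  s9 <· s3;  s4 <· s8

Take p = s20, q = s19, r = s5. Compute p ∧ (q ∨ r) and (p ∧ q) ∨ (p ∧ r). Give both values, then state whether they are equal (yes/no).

s20; s9; no

q ∨ r = s16, so p ∧ (q ∨ r) = s20 ∧ s16 = s20.
p ∧ q = s9 and p ∧ r = s9, so (p ∧ q) ∨ (p ∧ r) = s9 ∨ s9 = s9.
Equal: no.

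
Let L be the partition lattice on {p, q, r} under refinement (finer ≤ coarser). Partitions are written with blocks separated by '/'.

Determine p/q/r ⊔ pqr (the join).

pqr

Common upper bounds of {p/q/r, pqr}: pqr.
The least among these is pqr.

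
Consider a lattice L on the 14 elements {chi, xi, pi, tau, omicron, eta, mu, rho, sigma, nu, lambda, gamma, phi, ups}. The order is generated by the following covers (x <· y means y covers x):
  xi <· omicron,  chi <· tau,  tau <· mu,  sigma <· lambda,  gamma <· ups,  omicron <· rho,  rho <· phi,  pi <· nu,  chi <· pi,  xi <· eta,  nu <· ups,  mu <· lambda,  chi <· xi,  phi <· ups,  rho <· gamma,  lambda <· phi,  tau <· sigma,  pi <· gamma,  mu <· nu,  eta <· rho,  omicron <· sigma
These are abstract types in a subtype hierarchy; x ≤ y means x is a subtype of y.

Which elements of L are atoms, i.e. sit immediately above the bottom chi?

pi, tau, xi

The atoms are exactly the elements that cover chi: pi, tau, xi.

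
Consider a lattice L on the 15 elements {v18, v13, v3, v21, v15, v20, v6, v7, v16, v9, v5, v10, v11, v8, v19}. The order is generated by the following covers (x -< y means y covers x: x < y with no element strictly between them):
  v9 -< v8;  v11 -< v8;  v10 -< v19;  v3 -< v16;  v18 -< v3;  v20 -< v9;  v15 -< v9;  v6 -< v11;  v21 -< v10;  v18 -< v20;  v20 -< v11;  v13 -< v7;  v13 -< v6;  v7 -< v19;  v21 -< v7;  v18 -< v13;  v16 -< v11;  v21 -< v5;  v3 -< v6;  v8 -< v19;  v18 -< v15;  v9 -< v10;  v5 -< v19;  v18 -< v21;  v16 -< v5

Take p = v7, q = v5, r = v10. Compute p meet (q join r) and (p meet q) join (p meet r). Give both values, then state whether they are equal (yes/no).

v7; v21; no

q join r = v19, so p meet (q join r) = v7 meet v19 = v7.
p meet q = v21 and p meet r = v21, so (p meet q) join (p meet r) = v21 join v21 = v21.
Equal: no.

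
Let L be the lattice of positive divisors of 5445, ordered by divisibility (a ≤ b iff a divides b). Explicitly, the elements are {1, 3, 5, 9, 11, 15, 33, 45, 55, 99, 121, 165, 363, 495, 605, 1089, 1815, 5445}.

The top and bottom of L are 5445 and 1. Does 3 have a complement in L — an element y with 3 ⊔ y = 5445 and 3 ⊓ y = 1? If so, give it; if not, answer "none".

none

For every candidate y, either 3 ∨ y ≠ 5445 or 3 ∧ y ≠ 1; no complement exists.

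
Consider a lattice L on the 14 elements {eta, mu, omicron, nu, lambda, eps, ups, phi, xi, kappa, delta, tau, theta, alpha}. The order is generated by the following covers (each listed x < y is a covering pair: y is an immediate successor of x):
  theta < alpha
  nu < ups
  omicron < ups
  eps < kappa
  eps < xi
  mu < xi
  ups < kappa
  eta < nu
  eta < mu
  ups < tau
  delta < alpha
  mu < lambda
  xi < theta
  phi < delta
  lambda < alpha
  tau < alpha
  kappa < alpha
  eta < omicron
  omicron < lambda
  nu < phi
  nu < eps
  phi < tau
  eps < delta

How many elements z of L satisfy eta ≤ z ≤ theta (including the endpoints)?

6

The interval [eta, theta] = {eps, eta, mu, nu, theta, xi}, which has 6 elements.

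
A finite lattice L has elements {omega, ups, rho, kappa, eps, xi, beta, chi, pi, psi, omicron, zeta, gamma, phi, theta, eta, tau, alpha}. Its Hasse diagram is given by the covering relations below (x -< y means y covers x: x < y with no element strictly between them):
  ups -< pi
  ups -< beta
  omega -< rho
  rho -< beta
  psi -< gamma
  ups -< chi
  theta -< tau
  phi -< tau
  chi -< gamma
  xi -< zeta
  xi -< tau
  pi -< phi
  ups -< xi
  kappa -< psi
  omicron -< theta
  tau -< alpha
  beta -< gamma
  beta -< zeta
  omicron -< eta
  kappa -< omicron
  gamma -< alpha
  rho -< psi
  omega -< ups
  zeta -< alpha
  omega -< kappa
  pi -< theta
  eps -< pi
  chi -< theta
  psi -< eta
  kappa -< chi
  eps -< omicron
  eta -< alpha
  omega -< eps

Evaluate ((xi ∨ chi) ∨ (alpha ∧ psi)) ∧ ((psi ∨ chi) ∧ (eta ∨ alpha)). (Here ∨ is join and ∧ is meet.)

xi ∨ chi = tau
alpha ∧ psi = psi
tau ∨ psi = alpha
psi ∨ chi = gamma
eta ∨ alpha = alpha
gamma ∧ alpha = gamma
alpha ∧ gamma = gamma

gamma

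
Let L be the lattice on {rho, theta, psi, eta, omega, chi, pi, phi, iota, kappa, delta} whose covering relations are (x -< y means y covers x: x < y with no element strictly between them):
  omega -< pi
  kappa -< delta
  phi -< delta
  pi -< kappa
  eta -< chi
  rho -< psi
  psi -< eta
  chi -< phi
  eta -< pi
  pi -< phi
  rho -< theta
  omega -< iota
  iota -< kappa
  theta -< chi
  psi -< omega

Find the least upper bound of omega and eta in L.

Common upper bounds of {omega, eta}: delta, kappa, phi, pi.
The least among these is pi.

pi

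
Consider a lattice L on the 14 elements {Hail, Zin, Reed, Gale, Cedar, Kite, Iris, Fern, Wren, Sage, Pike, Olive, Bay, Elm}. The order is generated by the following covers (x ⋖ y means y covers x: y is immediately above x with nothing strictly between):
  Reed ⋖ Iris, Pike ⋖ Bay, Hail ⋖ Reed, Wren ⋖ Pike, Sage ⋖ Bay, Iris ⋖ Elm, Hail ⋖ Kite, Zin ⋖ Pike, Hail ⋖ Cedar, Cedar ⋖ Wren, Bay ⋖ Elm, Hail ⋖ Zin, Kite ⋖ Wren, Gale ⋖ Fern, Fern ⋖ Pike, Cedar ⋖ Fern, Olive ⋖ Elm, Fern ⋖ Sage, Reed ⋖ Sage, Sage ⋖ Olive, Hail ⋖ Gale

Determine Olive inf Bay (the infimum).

Sage

Common lower bounds of {Olive, Bay}: Cedar, Fern, Gale, Hail, Reed, Sage.
The greatest among these is Sage.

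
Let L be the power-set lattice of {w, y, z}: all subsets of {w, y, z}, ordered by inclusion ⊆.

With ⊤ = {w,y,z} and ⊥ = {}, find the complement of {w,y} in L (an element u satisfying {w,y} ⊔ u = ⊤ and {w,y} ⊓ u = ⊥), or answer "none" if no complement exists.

Need u with {w,y} ∨ u = {w,y,z} and {w,y} ∧ u = {}.
Checking each element gives: {z}.

{z}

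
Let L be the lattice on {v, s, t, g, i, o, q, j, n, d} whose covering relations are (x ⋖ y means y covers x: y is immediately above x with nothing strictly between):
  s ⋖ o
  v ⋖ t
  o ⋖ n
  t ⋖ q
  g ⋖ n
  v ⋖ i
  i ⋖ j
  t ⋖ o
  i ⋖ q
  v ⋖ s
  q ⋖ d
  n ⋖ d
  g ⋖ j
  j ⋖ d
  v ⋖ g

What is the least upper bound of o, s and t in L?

o

Common upper bounds of {o, s, t}: d, n, o.
The least among these is o.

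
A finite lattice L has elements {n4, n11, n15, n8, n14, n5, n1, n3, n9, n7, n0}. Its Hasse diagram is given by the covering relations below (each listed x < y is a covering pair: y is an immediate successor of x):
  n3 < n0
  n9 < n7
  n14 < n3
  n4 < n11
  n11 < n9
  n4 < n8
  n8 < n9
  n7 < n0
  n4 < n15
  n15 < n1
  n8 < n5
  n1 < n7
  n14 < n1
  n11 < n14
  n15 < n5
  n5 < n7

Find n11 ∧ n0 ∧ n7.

n11

Common lower bounds of {n11, n0, n7}: n11, n4.
The greatest among these is n11.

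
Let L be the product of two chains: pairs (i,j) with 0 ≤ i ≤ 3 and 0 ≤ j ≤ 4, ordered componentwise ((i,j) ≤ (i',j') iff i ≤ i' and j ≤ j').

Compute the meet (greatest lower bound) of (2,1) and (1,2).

In a product of chains, the meet is componentwise min, giving (1,1).

(1,1)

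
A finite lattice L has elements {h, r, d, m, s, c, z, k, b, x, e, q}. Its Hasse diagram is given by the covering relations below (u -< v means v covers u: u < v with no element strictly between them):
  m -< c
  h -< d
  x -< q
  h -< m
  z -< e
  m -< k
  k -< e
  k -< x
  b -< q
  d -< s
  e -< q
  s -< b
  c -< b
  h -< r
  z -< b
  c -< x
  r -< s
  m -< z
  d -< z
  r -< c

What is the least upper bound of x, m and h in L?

Common upper bounds of {x, m, h}: q, x.
The least among these is x.

x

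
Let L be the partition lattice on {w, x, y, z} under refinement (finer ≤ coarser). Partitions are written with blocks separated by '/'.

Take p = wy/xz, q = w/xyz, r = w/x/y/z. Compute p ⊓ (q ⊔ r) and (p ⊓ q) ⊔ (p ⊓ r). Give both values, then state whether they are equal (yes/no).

w/xz/y; w/xz/y; yes

q ⊔ r = w/xyz, so p ⊓ (q ⊔ r) = wy/xz ⊓ w/xyz = w/xz/y.
p ⊓ q = w/xz/y and p ⊓ r = w/x/y/z, so (p ⊓ q) ⊔ (p ⊓ r) = w/xz/y ⊔ w/x/y/z = w/xz/y.
Equal: yes.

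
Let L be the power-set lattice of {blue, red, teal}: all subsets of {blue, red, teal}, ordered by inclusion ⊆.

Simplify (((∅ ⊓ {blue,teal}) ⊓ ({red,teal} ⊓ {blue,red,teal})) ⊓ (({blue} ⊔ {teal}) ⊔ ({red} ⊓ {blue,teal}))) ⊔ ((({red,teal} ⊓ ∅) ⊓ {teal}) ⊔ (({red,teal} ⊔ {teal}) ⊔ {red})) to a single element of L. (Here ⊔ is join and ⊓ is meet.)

{red,teal}

∅ ∧ {blue,teal} = ∅
{red,teal} ∧ {blue,red,teal} = {red,teal}
∅ ∧ {red,teal} = ∅
{blue} ∨ {teal} = {blue,teal}
{red} ∧ {blue,teal} = ∅
{blue,teal} ∨ ∅ = {blue,teal}
∅ ∧ {blue,teal} = ∅
{red,teal} ∧ ∅ = ∅
∅ ∧ {teal} = ∅
{red,teal} ∨ {teal} = {red,teal}
{red,teal} ∨ {red} = {red,teal}
∅ ∨ {red,teal} = {red,teal}
∅ ∨ {red,teal} = {red,teal}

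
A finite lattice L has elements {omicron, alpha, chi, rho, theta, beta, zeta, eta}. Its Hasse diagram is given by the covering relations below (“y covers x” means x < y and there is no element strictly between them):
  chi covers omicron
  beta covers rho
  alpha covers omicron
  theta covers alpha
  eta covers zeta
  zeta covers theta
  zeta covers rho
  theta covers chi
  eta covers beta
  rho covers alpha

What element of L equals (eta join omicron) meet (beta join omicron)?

beta

eta ∨ omicron = eta
beta ∨ omicron = beta
eta ∧ beta = beta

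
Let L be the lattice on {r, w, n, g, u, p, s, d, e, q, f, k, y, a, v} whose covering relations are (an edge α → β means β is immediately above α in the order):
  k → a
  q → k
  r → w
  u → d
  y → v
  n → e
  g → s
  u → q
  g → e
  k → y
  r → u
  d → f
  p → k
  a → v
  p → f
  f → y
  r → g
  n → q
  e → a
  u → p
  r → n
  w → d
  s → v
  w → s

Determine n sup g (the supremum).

Common upper bounds of {n, g}: a, e, v.
The least among these is e.

e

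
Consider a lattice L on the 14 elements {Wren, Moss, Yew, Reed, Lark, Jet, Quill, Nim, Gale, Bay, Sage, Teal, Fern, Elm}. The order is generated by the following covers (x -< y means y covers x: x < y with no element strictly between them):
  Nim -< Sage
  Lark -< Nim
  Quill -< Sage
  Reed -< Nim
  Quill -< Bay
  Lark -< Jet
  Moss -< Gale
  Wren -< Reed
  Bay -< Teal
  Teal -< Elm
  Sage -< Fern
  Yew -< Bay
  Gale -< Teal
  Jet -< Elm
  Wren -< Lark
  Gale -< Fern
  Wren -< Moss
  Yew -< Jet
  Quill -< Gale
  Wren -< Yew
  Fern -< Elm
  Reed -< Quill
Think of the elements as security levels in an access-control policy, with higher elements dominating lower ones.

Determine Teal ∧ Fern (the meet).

Gale

Common lower bounds of {Teal, Fern}: Gale, Moss, Quill, Reed, Wren.
The greatest among these is Gale.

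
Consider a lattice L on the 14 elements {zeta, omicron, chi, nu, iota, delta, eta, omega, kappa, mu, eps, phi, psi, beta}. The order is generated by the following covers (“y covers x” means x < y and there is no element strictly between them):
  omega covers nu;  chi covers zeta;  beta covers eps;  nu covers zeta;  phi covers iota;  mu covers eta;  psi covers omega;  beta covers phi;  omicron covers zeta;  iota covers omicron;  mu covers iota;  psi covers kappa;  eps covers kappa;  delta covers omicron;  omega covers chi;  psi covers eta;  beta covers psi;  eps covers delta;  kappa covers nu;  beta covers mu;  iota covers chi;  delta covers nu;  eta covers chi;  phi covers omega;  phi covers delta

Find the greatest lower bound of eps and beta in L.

eps

Common lower bounds of {eps, beta}: delta, eps, kappa, nu, omicron, zeta.
The greatest among these is eps.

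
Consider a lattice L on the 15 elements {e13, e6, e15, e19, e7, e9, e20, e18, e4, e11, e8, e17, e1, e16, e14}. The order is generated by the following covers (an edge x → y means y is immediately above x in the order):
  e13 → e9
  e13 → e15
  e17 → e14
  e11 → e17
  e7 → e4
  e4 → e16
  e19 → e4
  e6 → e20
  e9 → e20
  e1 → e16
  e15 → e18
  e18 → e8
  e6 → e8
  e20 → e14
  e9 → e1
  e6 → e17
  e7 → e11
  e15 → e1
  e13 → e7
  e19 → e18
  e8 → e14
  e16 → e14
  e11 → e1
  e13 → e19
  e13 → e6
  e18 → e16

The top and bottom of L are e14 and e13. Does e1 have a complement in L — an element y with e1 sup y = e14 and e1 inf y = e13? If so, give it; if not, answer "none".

e6

Need y with e1 ∨ y = e14 and e1 ∧ y = e13.
Checking each element gives: e6.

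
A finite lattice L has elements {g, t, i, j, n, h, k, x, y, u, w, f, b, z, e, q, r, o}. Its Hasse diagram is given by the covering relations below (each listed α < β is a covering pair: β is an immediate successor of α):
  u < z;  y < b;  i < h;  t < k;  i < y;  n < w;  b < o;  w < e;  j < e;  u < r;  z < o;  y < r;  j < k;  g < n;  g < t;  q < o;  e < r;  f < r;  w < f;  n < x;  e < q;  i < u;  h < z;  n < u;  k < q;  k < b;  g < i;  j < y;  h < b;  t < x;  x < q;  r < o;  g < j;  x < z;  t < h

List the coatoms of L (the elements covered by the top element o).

b, q, r, z

The coatoms are exactly the elements covered by o: b, q, r, z.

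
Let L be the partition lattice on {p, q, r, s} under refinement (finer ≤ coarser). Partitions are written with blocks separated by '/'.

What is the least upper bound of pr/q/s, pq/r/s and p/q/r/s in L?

The join of pr/q/s, pq/r/s, p/q/r/s merges any blocks that overlap across the partitions, giving pqr/s.

pqr/s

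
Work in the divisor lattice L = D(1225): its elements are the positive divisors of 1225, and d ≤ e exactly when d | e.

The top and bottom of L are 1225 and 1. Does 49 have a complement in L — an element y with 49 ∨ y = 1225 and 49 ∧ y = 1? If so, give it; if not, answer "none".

Need y with 49 ∨ y = 1225 and 49 ∧ y = 1.
Checking each element gives: 25.

25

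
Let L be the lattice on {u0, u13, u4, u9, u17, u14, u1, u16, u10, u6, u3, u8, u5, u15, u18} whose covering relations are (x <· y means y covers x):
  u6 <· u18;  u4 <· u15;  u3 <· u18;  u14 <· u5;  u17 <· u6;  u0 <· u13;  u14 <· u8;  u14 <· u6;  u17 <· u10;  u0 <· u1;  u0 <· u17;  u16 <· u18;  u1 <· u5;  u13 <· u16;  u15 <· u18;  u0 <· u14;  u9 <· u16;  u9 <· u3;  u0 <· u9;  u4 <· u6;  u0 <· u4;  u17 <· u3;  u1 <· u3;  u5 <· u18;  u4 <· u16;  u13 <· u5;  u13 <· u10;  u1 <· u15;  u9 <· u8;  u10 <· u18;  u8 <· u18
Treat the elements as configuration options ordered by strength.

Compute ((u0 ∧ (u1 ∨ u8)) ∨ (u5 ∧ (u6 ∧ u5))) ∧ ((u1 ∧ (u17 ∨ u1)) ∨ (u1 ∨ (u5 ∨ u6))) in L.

u14

u1 ∨ u8 = u18
u0 ∧ u18 = u0
u6 ∧ u5 = u14
u5 ∧ u14 = u14
u0 ∨ u14 = u14
u17 ∨ u1 = u3
u1 ∧ u3 = u1
u5 ∨ u6 = u18
u1 ∨ u18 = u18
u1 ∨ u18 = u18
u14 ∧ u18 = u14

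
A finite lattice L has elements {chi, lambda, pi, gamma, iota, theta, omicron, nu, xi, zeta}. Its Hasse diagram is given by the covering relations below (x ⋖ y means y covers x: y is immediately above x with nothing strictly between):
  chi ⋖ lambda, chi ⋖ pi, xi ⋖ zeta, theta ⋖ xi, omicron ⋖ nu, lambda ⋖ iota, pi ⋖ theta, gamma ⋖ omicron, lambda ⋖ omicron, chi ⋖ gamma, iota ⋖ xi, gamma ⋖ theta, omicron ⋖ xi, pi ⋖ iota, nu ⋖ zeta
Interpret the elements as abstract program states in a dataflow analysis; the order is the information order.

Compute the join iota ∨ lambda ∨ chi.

Common upper bounds of {iota, lambda, chi}: iota, xi, zeta.
The least among these is iota.

iota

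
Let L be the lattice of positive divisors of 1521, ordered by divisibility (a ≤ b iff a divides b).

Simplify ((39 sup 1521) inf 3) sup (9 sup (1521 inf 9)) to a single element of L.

9

39 ∨ 1521 = 1521
1521 ∧ 3 = 3
1521 ∧ 9 = 9
9 ∨ 9 = 9
3 ∨ 9 = 9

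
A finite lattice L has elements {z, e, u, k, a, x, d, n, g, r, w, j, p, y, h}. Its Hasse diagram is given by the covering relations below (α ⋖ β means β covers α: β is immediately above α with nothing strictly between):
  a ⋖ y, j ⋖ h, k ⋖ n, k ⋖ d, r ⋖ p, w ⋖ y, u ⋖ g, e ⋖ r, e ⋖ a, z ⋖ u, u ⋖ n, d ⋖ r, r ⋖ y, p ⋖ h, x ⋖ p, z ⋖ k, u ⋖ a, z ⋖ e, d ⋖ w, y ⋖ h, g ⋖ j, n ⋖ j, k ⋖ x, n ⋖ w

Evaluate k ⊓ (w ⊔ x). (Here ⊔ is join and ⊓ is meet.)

w ∨ x = h
k ∧ h = k

k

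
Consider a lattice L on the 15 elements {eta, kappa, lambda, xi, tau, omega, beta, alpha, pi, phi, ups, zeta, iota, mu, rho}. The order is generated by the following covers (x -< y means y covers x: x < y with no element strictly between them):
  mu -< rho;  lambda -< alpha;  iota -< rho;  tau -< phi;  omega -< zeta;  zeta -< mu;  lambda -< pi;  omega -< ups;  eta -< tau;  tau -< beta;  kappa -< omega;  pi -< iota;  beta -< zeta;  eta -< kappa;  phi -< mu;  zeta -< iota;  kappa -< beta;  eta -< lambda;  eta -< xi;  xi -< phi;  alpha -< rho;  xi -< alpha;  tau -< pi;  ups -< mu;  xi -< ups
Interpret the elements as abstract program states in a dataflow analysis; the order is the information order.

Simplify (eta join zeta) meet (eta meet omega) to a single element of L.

eta ∨ zeta = zeta
eta ∧ omega = eta
zeta ∧ eta = eta

eta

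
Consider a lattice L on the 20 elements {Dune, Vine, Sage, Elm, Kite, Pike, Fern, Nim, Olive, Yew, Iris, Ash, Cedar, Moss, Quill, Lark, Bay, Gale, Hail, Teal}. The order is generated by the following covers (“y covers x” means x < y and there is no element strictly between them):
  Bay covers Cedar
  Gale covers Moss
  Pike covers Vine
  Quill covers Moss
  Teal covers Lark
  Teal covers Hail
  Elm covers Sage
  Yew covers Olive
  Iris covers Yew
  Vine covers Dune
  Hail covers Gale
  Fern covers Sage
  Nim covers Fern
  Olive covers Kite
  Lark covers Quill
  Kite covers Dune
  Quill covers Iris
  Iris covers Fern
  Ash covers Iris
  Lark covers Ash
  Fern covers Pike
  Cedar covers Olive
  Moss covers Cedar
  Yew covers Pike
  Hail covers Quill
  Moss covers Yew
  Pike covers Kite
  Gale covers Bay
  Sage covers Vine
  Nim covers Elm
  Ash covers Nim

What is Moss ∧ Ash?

Common lower bounds of {Moss, Ash}: Dune, Kite, Olive, Pike, Vine, Yew.
The greatest among these is Yew.

Yew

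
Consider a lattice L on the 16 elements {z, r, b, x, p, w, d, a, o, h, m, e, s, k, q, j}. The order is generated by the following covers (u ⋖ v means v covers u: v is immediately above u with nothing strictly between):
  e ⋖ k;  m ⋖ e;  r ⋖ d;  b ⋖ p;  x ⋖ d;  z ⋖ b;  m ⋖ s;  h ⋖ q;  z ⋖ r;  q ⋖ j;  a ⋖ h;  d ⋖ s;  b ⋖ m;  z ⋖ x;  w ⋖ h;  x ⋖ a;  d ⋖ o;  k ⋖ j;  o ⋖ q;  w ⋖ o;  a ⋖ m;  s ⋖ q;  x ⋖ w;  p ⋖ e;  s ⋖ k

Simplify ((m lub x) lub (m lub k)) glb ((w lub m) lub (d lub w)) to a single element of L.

m ∨ x = m
m ∨ k = k
m ∨ k = k
w ∨ m = q
d ∨ w = o
q ∨ o = q
k ∧ q = s

s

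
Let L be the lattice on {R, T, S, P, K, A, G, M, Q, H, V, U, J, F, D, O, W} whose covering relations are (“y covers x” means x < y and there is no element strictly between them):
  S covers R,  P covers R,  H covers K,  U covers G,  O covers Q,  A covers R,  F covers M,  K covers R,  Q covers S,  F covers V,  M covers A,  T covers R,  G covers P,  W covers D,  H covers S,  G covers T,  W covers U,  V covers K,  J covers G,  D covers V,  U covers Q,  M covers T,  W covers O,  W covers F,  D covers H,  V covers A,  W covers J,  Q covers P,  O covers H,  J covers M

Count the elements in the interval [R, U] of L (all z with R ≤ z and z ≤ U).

The interval [R, U] = {G, P, Q, R, S, T, U}, which has 7 elements.

7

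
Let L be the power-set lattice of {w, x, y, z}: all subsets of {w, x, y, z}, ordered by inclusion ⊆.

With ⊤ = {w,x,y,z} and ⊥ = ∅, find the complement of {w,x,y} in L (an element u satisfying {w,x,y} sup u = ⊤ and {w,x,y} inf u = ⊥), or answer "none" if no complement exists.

Need u with {w,x,y} ∨ u = {w,x,y,z} and {w,x,y} ∧ u = ∅.
Checking each element gives: {z}.

{z}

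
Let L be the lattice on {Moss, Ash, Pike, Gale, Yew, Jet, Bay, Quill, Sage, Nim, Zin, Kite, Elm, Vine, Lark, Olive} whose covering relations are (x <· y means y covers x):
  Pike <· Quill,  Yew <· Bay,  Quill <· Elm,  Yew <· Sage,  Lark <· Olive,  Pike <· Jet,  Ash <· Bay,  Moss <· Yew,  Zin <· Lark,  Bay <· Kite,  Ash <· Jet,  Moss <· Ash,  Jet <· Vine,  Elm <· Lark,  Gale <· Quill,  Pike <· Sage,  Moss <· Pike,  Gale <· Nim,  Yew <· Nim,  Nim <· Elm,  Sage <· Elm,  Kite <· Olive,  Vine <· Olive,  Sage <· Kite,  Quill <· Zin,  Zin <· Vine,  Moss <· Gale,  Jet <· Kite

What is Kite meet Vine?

Jet

Common lower bounds of {Kite, Vine}: Ash, Jet, Moss, Pike.
The greatest among these is Jet.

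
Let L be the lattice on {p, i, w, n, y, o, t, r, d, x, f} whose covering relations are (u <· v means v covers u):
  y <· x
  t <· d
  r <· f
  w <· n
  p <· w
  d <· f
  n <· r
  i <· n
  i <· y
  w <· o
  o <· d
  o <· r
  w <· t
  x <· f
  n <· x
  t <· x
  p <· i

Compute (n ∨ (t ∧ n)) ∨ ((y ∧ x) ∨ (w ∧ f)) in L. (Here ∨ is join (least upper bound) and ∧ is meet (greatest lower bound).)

x

t ∧ n = w
n ∨ w = n
y ∧ x = y
w ∧ f = w
y ∨ w = x
n ∨ x = x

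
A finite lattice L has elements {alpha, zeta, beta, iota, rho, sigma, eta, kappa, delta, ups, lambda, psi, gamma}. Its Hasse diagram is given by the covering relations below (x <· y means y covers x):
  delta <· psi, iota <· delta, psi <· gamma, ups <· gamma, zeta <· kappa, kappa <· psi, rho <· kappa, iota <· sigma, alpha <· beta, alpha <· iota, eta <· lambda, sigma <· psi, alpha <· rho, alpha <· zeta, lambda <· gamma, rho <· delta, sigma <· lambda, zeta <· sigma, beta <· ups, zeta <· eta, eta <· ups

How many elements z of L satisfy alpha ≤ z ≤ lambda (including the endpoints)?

The interval [alpha, lambda] = {alpha, eta, iota, lambda, sigma, zeta}, which has 6 elements.

6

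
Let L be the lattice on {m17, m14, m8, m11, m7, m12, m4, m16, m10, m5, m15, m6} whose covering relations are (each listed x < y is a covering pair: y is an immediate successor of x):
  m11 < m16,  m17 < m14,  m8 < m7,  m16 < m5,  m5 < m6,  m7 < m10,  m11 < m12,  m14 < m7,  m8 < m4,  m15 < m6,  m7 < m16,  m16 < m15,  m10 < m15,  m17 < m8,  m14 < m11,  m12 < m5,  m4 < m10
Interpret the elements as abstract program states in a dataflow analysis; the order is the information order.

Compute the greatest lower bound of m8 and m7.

m8

Common lower bounds of {m8, m7}: m17, m8.
The greatest among these is m8.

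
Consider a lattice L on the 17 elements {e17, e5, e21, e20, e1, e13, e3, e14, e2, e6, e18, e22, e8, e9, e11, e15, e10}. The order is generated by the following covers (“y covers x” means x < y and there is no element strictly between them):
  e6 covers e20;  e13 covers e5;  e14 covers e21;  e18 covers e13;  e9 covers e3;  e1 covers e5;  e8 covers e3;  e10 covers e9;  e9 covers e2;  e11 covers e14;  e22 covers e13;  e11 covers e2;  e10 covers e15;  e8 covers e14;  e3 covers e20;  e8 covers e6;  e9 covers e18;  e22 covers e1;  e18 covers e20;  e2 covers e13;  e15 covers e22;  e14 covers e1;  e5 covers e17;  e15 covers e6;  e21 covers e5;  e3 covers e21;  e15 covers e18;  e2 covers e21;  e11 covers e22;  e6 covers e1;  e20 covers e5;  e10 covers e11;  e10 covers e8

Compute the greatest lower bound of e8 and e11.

Common lower bounds of {e8, e11}: e1, e14, e17, e21, e5.
The greatest among these is e14.

e14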